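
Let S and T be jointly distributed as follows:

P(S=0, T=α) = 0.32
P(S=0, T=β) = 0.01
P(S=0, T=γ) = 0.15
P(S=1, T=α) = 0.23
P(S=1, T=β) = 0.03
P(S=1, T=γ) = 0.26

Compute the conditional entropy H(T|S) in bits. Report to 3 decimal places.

1.149 bits

Marginals: p(S) = (0.4800, 0.5200), p(T) = (0.5500, 0.0400, 0.4100).
H(T|S) = Σ p(S) · H(T|S=·).
  S=0: p=0.4800, H(T|S=0) = 1.0307
  S=1: p=0.5200, H(T|S=1) = 1.2580
Weighted sum = 1.149 bits.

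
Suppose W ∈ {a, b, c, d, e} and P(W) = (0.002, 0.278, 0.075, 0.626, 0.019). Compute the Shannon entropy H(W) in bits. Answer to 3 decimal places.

H(W) = −Σ p·log₂ p.
  −(0.002)·log₂(0.002) = 0.0179
  −(0.278)·log₂(0.278) = 0.5134
  −(0.075)·log₂(0.075) = 0.2803
  −(0.626)·log₂(0.626) = 0.4230
  −(0.019)·log₂(0.019) = 0.1086
Sum: 0.0179 + 0.5134 + 0.2803 + 0.4230 + 0.1086 = 1.343 bits.

1.343 bits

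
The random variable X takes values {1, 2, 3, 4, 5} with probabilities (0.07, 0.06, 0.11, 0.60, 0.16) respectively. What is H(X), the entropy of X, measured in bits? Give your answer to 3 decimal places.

1.728 bits

H(X) = −Σ p·log₂ p.
  −(0.07)·log₂(0.07) = 0.2686
  −(0.06)·log₂(0.06) = 0.2435
  −(0.11)·log₂(0.11) = 0.3503
  −(0.60)·log₂(0.60) = 0.4422
  −(0.16)·log₂(0.16) = 0.4230
Sum: 0.2686 + 0.2435 + 0.3503 + 0.4422 + 0.4230 = 1.728 bits.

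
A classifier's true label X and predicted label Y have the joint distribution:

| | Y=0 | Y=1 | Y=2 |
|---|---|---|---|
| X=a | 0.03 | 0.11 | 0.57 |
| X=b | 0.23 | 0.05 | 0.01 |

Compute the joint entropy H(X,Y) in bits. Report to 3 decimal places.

1.735 bits

H(X,Y) = −Σ p(x,y)·log₂ p(x,y) over all 6 cells.
  cell (a,0): −0.03·log₂0.03 = 0.1518
  cell (a,1): −0.11·log₂0.11 = 0.3503
  cell (a,2): −0.57·log₂0.57 = 0.4623
  cell (b,0): −0.23·log₂0.23 = 0.4877
  cell (b,1): −0.05·log₂0.05 = 0.2161
  cell (b,2): −0.01·log₂0.01 = 0.0664
Sum = 1.735 bits.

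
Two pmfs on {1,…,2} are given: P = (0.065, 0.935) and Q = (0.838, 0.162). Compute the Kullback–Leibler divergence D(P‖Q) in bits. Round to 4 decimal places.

2.1248 bits

D(P‖Q) = Σ p·log₂(p/q).
  0.065·log₂(0.065/0.838) = -0.23975
  0.935·log₂(0.935/0.162) = 2.36459
D(P‖Q) = 2.1248 bits.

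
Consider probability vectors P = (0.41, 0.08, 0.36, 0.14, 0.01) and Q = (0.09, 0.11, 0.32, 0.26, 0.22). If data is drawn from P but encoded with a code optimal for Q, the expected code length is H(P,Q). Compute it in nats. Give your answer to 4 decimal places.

H(P,Q) = −Σ p·ln q.
  −0.41·ln(0.09) = 0.98726
  −0.08·ln(0.11) = 0.17658
  −0.36·ln(0.32) = 0.41020
  −0.14·ln(0.26) = 0.18859
  −0.01·ln(0.22) = 0.01514
H(P,Q) = 1.7778 nats.

1.7778 nats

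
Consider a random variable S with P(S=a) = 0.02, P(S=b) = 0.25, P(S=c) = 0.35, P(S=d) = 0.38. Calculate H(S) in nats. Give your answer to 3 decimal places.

1.160 nats

H(S) = −Σ p·ln p.
  −(0.02)·ln(0.02) = 0.0782
  −(0.25)·ln(0.25) = 0.3466
  −(0.35)·ln(0.35) = 0.3674
  −(0.38)·ln(0.38) = 0.3677
Sum: 0.0782 + 0.3466 + 0.3674 + 0.3677 = 1.160 nats.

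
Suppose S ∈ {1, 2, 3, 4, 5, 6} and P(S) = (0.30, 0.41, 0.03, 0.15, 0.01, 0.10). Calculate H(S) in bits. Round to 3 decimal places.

H(S) = −Σ p·log₂ p.
  −(0.30)·log₂(0.30) = 0.5211
  −(0.41)·log₂(0.41) = 0.5274
  −(0.03)·log₂(0.03) = 0.1518
  −(0.15)·log₂(0.15) = 0.4105
  −(0.01)·log₂(0.01) = 0.0664
  −(0.10)·log₂(0.10) = 0.3322
Sum: 0.5211 + 0.5274 + 0.1518 + 0.4105 + 0.0664 + 0.3322 = 2.009 bits.

2.009 bits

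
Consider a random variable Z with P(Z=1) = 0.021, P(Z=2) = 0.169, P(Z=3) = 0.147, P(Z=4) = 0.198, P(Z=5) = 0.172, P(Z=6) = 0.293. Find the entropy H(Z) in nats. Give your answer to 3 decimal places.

1.647 nats

H(Z) = −Σ p·ln p.
  −(0.021)·ln(0.021) = 0.0811
  −(0.169)·ln(0.169) = 0.3005
  −(0.147)·ln(0.147) = 0.2818
  −(0.198)·ln(0.198) = 0.3207
  −(0.172)·ln(0.172) = 0.3028
  −(0.293)·ln(0.293) = 0.3597
Sum: 0.0811 + 0.3005 + 0.2818 + 0.3207 + 0.3028 + 0.3597 = 1.647 nats.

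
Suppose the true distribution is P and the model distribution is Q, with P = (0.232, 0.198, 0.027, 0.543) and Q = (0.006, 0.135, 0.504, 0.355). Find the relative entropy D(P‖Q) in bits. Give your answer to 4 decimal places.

1.5517 bits

D(P‖Q) = Σ p·log₂(p/q).
  0.232·log₂(0.232/0.006) = 1.22334
  0.198·log₂(0.198/0.135) = 0.10940
  0.027·log₂(0.027/0.504) = -0.11400
  0.543·log₂(0.543/0.355) = 0.33293
D(P‖Q) = 1.5517 bits.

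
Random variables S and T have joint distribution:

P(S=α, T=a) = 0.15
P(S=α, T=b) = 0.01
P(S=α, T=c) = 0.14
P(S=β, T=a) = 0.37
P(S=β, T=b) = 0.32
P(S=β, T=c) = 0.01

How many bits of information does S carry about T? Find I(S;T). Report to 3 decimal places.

Marginals: p(S) = (0.3000, 0.7000), p(T) = (0.5200, 0.3300, 0.1500).
I(S;T) = Σ p(x,y)·log₂[p(x,y)/(p(x)p(y))].
  (α,a): 0.15·log₂(0.9615) = -0.0085
  (α,b): 0.01·log₂(0.1010) = -0.0331
  (α,c): 0.14·log₂(3.1111) = 0.2292
  (β,a): 0.37·log₂(1.0165) = 0.0087
  (β,b): 0.32·log₂(1.3853) = 0.1505
  (β,c): 0.01·log₂(0.0952) = -0.0339
Sum = 0.313 bits.

0.313 bits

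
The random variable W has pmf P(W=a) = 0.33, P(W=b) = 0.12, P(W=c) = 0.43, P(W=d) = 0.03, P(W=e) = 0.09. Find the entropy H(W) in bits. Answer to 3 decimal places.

H(W) = −Σ p·log₂ p.
  −(0.33)·log₂(0.33) = 0.5278
  −(0.12)·log₂(0.12) = 0.3671
  −(0.43)·log₂(0.43) = 0.5236
  −(0.03)·log₂(0.03) = 0.1518
  −(0.09)·log₂(0.09) = 0.3127
Sum: 0.5278 + 0.3671 + 0.5236 + 0.1518 + 0.3127 = 1.883 bits.

1.883 bits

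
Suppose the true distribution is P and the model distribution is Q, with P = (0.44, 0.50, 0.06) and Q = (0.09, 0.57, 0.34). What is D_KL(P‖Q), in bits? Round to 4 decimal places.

D(P‖Q) = Σ p·log₂(p/q).
  0.44·log₂(0.44/0.09) = 1.00738
  0.50·log₂(0.50/0.57) = -0.09452
  0.06·log₂(0.06/0.34) = -0.15015
D(P‖Q) = 0.7627 bits.

0.7627 bits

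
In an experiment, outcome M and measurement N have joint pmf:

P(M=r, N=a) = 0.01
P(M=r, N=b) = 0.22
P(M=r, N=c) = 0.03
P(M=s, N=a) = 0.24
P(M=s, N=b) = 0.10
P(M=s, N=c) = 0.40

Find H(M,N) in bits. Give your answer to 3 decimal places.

H(M,N) = −Σ p(x,y)·log₂ p(x,y) over all 6 cells.
  cell (r,a): −0.01·log₂0.01 = 0.0664
  cell (r,b): −0.22·log₂0.22 = 0.4806
  cell (r,c): −0.03·log₂0.03 = 0.1518
  cell (s,a): −0.24·log₂0.24 = 0.4941
  cell (s,b): −0.10·log₂0.10 = 0.3322
  cell (s,c): −0.40·log₂0.40 = 0.5288
Sum = 2.054 bits.

2.054 bits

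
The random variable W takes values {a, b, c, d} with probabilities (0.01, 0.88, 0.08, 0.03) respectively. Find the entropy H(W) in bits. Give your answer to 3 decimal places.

0.672 bits

H(W) = −Σ p·log₂ p.
  −(0.01)·log₂(0.01) = 0.0664
  −(0.88)·log₂(0.88) = 0.1623
  −(0.08)·log₂(0.08) = 0.2915
  −(0.03)·log₂(0.03) = 0.1518
Sum: 0.0664 + 0.1623 + 0.2915 + 0.1518 = 0.672 bits.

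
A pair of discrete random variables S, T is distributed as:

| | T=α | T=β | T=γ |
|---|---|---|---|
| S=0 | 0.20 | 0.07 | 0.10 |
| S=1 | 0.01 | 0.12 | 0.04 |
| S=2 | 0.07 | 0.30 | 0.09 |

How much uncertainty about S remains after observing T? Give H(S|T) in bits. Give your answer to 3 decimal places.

Marginals: p(S) = (0.3700, 0.1700, 0.4600), p(T) = (0.2800, 0.4900, 0.2300).
H(S|T) = Σ p(T) · H(S|T=·).
  T=α: p=0.2800, H(S|T=α) = 1.0184
  T=β: p=0.4900, H(S|T=β) = 1.3315
  T=γ: p=0.2300, H(S|T=γ) = 1.4910
Weighted sum = 1.281 bits.

1.281 bits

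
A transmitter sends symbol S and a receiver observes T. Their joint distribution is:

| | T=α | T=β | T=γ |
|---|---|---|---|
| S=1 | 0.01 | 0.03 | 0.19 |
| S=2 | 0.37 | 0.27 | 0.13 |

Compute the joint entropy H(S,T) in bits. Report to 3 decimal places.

H(S,T) = −Σ p(x,y)·log₂ p(x,y) over all 6 cells.
  cell (1,α): −0.01·log₂0.01 = 0.0664
  cell (1,β): −0.03·log₂0.03 = 0.1518
  cell (1,γ): −0.19·log₂0.19 = 0.4552
  cell (2,α): −0.37·log₂0.37 = 0.5307
  cell (2,β): −0.27·log₂0.27 = 0.5100
  cell (2,γ): −0.13·log₂0.13 = 0.3826
Sum = 2.097 bits.

2.097 bits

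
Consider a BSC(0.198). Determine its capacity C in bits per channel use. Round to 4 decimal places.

0.2821 bits

Binary symmetric channel: C = 1 − h₂(ε) where h₂ is the binary entropy function.
h₂(0.198) = −0.198·log₂0.198 − 0.802·log₂0.802 = 0.7179.
C = 1 − 0.7179 = 0.2821 bits per channel use.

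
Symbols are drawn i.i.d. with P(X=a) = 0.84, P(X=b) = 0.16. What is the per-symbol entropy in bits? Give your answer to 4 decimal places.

H(X) = −Σ p·log₂ p.
  −(0.84)·log₂(0.84) = 0.21129
  −(0.16)·log₂(0.16) = 0.42302
Sum: 0.21129 + 0.42302 = 0.6343 bits.

0.6343 bits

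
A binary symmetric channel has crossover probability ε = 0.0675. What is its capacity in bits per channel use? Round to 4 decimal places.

0.6435 bits

Binary symmetric channel: C = 1 − h₂(ε) where h₂ is the binary entropy function.
h₂(0.0675) = −0.0675·log₂0.0675 − 0.9325·log₂0.9325 = 0.3565.
C = 1 − 0.3565 = 0.6435 bits per channel use.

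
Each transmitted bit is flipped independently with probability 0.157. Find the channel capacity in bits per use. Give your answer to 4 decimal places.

0.3729 bits

Binary symmetric channel: C = 1 − h₂(ε) where h₂ is the binary entropy function.
h₂(0.157) = −0.157·log₂0.157 − 0.843·log₂0.843 = 0.6271.
C = 1 − 0.6271 = 0.3729 bits per channel use.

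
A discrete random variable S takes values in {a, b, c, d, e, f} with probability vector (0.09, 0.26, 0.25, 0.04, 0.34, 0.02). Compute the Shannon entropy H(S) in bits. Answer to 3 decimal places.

H(S) = −Σ p·log₂ p.
  −(0.09)·log₂(0.09) = 0.3127
  −(0.26)·log₂(0.26) = 0.5053
  −(0.25)·log₂(0.25) = 0.5000
  −(0.04)·log₂(0.04) = 0.1858
  −(0.34)·log₂(0.34) = 0.5292
  −(0.02)·log₂(0.02) = 0.1129
Sum: 0.3127 + 0.5053 + 0.5000 + 0.1858 + 0.5292 + 0.1129 = 2.146 bits.

2.146 bits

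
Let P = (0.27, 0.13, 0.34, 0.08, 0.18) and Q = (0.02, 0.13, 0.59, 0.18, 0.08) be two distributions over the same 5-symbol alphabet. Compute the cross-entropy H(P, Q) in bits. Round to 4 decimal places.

H(P,Q) = −Σ p·log₂ q.
  −0.27·log₂(0.02) = 1.52384
  −0.13·log₂(0.13) = 0.38264
  −0.34·log₂(0.59) = 0.25881
  −0.08·log₂(0.18) = 0.19791
  −0.18·log₂(0.08) = 0.65589
H(P,Q) = 3.0191 bits.

3.0191 bits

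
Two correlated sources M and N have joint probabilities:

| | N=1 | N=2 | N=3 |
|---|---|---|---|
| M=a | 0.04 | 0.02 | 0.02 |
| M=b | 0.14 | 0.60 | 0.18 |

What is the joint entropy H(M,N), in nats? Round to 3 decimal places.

H(M,N) = −Σ p(x,y)·ln p(x,y) over all 6 cells.
  cell (a,1): −0.04·ln0.04 = 0.1288
  cell (a,2): −0.02·ln0.02 = 0.0782
  cell (a,3): −0.02·ln0.02 = 0.0782
  cell (b,1): −0.14·ln0.14 = 0.2753
  cell (b,2): −0.60·ln0.60 = 0.3065
  cell (b,3): −0.18·ln0.18 = 0.3087
Sum = 1.176 nats.

1.176 nats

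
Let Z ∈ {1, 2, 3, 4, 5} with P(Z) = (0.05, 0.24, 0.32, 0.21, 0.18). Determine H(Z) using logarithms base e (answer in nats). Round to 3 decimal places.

1.493 nats

H(Z) = −Σ p·ln p.
  −(0.05)·ln(0.05) = 0.1498
  −(0.24)·ln(0.24) = 0.3425
  −(0.32)·ln(0.32) = 0.3646
  −(0.21)·ln(0.21) = 0.3277
  −(0.18)·ln(0.18) = 0.3087
Sum: 0.1498 + 0.3425 + 0.3646 + 0.3277 + 0.3087 = 1.493 nats.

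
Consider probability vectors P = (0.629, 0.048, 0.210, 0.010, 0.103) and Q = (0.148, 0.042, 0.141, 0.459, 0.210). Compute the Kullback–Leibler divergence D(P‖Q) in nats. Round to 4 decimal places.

D(P‖Q) = Σ p·ln(p/q).
  0.629·ln(0.629/0.148) = 0.91011
  0.048·ln(0.048/0.042) = 0.00641
  0.210·ln(0.210/0.141) = 0.08365
  0.010·ln(0.010/0.459) = -0.03826
  0.103·ln(0.103/0.210) = -0.07337
D(P‖Q) = 0.8885 nats.

0.8885 nats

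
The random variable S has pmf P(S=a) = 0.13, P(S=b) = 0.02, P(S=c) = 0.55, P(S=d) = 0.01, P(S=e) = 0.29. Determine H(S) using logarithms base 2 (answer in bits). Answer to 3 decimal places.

1.554 bits

H(S) = −Σ p·log₂ p.
  −(0.13)·log₂(0.13) = 0.3826
  −(0.02)·log₂(0.02) = 0.1129
  −(0.55)·log₂(0.55) = 0.4744
  −(0.01)·log₂(0.01) = 0.0664
  −(0.29)·log₂(0.29) = 0.5179
Sum: 0.3826 + 0.1129 + 0.4744 + 0.0664 + 0.5179 = 1.554 bits.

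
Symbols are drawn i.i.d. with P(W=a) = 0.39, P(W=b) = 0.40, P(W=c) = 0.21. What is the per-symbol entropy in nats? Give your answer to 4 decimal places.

H(W) = −Σ p·ln p.
  −(0.39)·ln(0.39) = 0.36723
  −(0.40)·ln(0.40) = 0.36652
  −(0.21)·ln(0.21) = 0.32774
Sum: 0.36723 + 0.36652 + 0.32774 = 1.0615 nats.

1.0615 nats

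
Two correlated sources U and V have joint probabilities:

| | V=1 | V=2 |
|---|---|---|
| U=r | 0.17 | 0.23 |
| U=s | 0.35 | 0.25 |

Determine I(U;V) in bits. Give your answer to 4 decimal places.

0.0174 bits

Marginals: p(U) = (0.4000, 0.6000), p(V) = (0.5200, 0.4800).
I(U;V) = Σ p(x,y)·log₂[p(x,y)/(p(x)p(y))].
  (r,1): 0.17·log₂(0.8173) = -0.04948
  (r,2): 0.23·log₂(1.1979) = 0.05992
  (s,1): 0.35·log₂(1.1218) = 0.05803
  (s,2): 0.25·log₂(0.8681) = -0.05104
Sum = 0.0174 bits.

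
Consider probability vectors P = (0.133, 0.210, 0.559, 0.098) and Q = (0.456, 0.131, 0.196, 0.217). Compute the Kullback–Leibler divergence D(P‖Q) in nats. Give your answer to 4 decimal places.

0.4432 nats

D(P‖Q) = Σ p·ln(p/q).
  0.133·ln(0.133/0.456) = -0.16388
  0.210·ln(0.210/0.131) = 0.09910
  0.559·ln(0.559/0.196) = 0.58585
  0.098·ln(0.098/0.217) = -0.07790
D(P‖Q) = 0.4432 nats.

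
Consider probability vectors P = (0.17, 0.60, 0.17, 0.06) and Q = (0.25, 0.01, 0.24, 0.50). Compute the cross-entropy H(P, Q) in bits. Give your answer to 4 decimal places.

H(P,Q) = −Σ p·log₂ q.
  −0.17·log₂(0.25) = 0.34000
  −0.60·log₂(0.01) = 3.98631
  −0.17·log₂(0.24) = 0.35001
  −0.06·log₂(0.50) = 0.06000
H(P,Q) = 4.7363 bits.

4.7363 bits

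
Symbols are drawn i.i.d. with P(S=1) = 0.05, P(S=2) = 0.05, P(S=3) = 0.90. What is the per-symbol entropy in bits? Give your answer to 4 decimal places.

0.5690 bits

H(S) = −Σ p·log₂ p.
  −(0.05)·log₂(0.05) = 0.21610
  −(0.05)·log₂(0.05) = 0.21610
  −(0.90)·log₂(0.90) = 0.13680
Sum: 0.21610 + 0.21610 + 0.13680 = 0.5690 bits.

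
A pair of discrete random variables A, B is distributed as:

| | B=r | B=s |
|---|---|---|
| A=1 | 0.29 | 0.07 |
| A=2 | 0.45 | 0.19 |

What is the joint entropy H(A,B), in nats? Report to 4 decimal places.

H(A,B) = −Σ p(x,y)·ln p(x,y) over all 4 cells.
  cell (1,r): −0.29·ln0.29 = 0.35898
  cell (1,s): −0.07·ln0.07 = 0.18615
  cell (2,r): −0.45·ln0.45 = 0.35933
  cell (2,s): −0.19·ln0.19 = 0.31554
Sum = 1.2200 nats.

1.2200 nats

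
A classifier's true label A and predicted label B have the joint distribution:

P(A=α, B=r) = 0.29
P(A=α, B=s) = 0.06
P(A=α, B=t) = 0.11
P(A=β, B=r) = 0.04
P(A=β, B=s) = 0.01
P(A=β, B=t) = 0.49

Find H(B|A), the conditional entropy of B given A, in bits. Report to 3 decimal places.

0.873 bits

Marginals: p(A) = (0.4600, 0.5400), p(B) = (0.3300, 0.0700, 0.6000).
H(B|A) = Σ p(A) · H(B|A=·).
  A=α: p=0.4600, H(B|A=α) = 1.2965
  A=β: p=0.5400, H(B|A=β) = 0.5119
Weighted sum = 0.873 bits.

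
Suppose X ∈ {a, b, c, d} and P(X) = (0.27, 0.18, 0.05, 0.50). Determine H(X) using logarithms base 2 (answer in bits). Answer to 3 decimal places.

1.671 bits

H(X) = −Σ p·log₂ p.
  −(0.27)·log₂(0.27) = 0.5100
  −(0.18)·log₂(0.18) = 0.4453
  −(0.05)·log₂(0.05) = 0.2161
  −(0.50)·log₂(0.50) = 0.5000
Sum: 0.5100 + 0.4453 + 0.2161 + 0.5000 = 1.671 bits.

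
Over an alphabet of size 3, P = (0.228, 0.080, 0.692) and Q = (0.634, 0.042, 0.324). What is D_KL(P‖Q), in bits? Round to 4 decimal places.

D(P‖Q) = Σ p·log₂(p/q).
  0.228·log₂(0.228/0.634) = -0.33640
  0.080·log₂(0.080/0.042) = 0.07437
  0.692·log₂(0.692/0.324) = 0.75759
D(P‖Q) = 0.4956 bits.

0.4956 bits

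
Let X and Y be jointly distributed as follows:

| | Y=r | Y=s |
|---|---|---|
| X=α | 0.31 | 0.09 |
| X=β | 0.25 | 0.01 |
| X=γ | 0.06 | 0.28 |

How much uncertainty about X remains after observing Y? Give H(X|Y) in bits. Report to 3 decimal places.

Chain rule: H(X|Y) = H(X,Y) − H(Y).
Marginals: p(X) = (0.4000, 0.2600, 0.3400), p(Y) = (0.6200, 0.3800).
H(X,Y) = 2.1606 bits; H(Y) = 0.9580 bits.
H(X|Y) = 2.1606 − 0.9580 = 1.203 bits.

1.203 bits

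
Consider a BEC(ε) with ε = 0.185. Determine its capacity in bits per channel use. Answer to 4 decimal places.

0.8150 bits

Binary erasure channel: capacity C = 1 − ε.
C = 1 − 0.185 = 0.8150 bits per channel use.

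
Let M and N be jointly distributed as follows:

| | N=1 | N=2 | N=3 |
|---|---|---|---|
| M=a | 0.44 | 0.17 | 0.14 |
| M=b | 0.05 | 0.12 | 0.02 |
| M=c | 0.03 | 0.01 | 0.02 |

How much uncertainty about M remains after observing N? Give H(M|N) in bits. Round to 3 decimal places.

Chain rule: H(M|N) = H(M,N) − H(N).
Marginals: p(M) = (0.7500, 0.1900, 0.0600), p(N) = (0.5200, 0.3000, 0.1800).
H(M,N) = 2.3800 bits; H(N) = 1.4570 bits.
H(M|N) = 2.3800 − 1.4570 = 0.923 bits.

0.923 bits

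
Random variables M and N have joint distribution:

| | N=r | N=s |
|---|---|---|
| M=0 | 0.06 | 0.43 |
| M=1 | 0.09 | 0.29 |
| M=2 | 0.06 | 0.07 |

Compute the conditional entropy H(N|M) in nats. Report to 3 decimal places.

0.480 nats

Marginals: p(M) = (0.4900, 0.3800, 0.1300), p(N) = (0.2100, 0.7900).
H(N|M) = Σ p(M) · H(N|M=·).
  M=0: p=0.4900, H(N|M=0) = 0.3718
  M=1: p=0.3800, H(N|M=1) = 0.5474
  M=2: p=0.1300, H(N|M=2) = 0.6902
Weighted sum = 0.480 nats.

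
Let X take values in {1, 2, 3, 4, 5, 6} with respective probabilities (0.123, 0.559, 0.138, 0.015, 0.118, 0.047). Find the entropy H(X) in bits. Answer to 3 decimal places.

H(X) = −Σ p·log₂ p.
  −(0.123)·log₂(0.123) = 0.3719
  −(0.559)·log₂(0.559) = 0.4690
  −(0.138)·log₂(0.138) = 0.3943
  −(0.015)·log₂(0.015) = 0.0909
  −(0.118)·log₂(0.118) = 0.3638
  −(0.047)·log₂(0.047) = 0.2073
Sum: 0.3719 + 0.4690 + 0.3943 + 0.0909 + 0.3638 + 0.2073 = 1.897 bits.

1.897 bits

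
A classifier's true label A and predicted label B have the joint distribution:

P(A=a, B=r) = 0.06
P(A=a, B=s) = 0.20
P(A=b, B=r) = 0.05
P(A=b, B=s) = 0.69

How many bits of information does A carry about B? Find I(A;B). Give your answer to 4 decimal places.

Marginals: p(A) = (0.2600, 0.7400), p(B) = (0.1100, 0.8900).
I(A;B) = Σ p(x,y)·log₂[p(x,y)/(p(x)p(y))].
  (a,r): 0.06·log₂(2.0979) = 0.06414
  (a,s): 0.20·log₂(0.8643) = -0.04208
  (b,r): 0.05·log₂(0.6143) = -0.03516
  (b,s): 0.69·log₂(1.0477) = 0.04636
Sum = 0.0333 bits.

0.0333 bits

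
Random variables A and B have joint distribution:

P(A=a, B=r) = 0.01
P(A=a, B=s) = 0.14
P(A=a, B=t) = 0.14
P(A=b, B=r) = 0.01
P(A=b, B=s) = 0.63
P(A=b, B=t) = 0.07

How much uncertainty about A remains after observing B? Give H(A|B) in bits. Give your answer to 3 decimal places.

0.740 bits

Marginals: p(A) = (0.2900, 0.7100), p(B) = (0.0200, 0.7700, 0.2100).
H(A|B) = Σ p(B) · H(A|B=·).
  B=r: p=0.0200, H(A|B=r) = 1.0000
  B=s: p=0.7700, H(A|B=s) = 0.6840
  B=t: p=0.2100, H(A|B=t) = 0.9183
Weighted sum = 0.740 bits.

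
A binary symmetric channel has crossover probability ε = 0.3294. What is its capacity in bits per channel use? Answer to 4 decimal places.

Binary symmetric channel: C = 1 − h₂(ε) where h₂ is the binary entropy function.
h₂(0.3294) = −0.3294·log₂0.3294 − 0.6706·log₂0.6706 = 0.9143.
C = 1 − 0.9143 = 0.0857 bits per channel use.

0.0857 bits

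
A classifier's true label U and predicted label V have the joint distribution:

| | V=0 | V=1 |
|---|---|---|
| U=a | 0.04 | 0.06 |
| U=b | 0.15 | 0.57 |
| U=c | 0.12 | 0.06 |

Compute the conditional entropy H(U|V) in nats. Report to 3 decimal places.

0.707 nats

Chain rule: H(U|V) = H(U,V) − H(V).
Marginals: p(U) = (0.1000, 0.7200, 0.1800), p(V) = (0.3100, 0.6900).
H(U,V) = 1.3258 nats; H(V) = 0.6191 nats.
H(U|V) = 1.3258 − 0.6191 = 0.707 nats.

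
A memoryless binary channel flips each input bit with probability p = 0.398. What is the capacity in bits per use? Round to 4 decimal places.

0.0302 bits

Binary symmetric channel: C = 1 − h₂(ε) where h₂ is the binary entropy function.
h₂(0.398) = −0.398·log₂0.398 − 0.602·log₂0.602 = 0.9698.
C = 1 − 0.9698 = 0.0302 bits per channel use.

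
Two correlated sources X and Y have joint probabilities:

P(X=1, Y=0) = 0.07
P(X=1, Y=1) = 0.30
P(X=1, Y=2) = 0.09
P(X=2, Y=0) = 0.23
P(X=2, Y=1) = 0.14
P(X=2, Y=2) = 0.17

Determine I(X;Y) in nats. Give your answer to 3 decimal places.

Marginals: p(X) = (0.4600, 0.5400), p(Y) = (0.3000, 0.4400, 0.2600).
I(X;Y) = H(X) + H(Y) − H(X,Y).
H(X) = 0.6899, H(Y) = 1.0727, H(X,Y) = 1.6786.
I(X;Y) = 0.6899 + 1.0727 − 1.6786 = 0.084 nats.

0.084 nats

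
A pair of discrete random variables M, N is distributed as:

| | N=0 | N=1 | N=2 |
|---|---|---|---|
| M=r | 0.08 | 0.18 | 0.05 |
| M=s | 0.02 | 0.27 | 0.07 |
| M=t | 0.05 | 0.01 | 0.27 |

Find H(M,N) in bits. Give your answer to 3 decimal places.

H(M,N) = −Σ p(x,y)·log₂ p(x,y) over all 9 cells.
  cell (r,0): −0.08·log₂0.08 = 0.2915
  cell (r,1): −0.18·log₂0.18 = 0.4453
  cell (r,2): −0.05·log₂0.05 = 0.2161
  cell (s,0): −0.02·log₂0.02 = 0.1129
  cell (s,1): −0.27·log₂0.27 = 0.5100
  cell (s,2): −0.07·log₂0.07 = 0.2686
  cell (t,0): −0.05·log₂0.05 = 0.2161
  cell (t,1): −0.01·log₂0.01 = 0.0664
  cell (t,2): −0.27·log₂0.27 = 0.5100
Sum = 2.637 bits.

2.637 bits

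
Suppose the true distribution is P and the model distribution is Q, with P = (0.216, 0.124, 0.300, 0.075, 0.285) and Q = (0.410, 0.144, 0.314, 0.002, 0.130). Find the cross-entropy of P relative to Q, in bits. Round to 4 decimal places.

2.6372 bits

H(P,Q) = −Σ p·log₂ q.
  −0.216·log₂(0.410) = 0.27784
  −0.124·log₂(0.144) = 0.34669
  −0.300·log₂(0.314) = 0.50135
  −0.075·log₂(0.002) = 0.67243
  −0.285·log₂(0.130) = 0.83887
H(P,Q) = 2.6372 bits.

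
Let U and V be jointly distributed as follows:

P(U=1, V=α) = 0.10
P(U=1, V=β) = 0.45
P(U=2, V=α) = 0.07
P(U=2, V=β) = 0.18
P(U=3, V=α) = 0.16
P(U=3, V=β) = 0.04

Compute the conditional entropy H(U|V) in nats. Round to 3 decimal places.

0.872 nats

Chain rule: H(U|V) = H(U,V) − H(V).
Marginals: p(U) = (0.5500, 0.2500, 0.2000), p(V) = (0.3300, 0.6700).
H(U,V) = 1.5064 nats; H(V) = 0.6342 nats.
H(U|V) = 1.5064 − 0.6342 = 0.872 nats.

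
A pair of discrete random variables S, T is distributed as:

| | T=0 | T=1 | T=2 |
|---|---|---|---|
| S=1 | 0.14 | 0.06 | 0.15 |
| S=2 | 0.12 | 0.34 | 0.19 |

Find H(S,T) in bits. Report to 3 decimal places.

H(S,T) = −Σ p(x,y)·log₂ p(x,y) over all 6 cells.
  cell (1,0): −0.14·log₂0.14 = 0.3971
  cell (1,1): −0.06·log₂0.06 = 0.2435
  cell (1,2): −0.15·log₂0.15 = 0.4105
  cell (2,0): −0.12·log₂0.12 = 0.3671
  cell (2,1): −0.34·log₂0.34 = 0.5292
  cell (2,2): −0.19·log₂0.19 = 0.4552
Sum = 2.403 bits.

2.403 bits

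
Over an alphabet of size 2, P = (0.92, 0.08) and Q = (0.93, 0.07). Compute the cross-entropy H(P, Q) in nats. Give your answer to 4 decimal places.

0.2795 nats

H(P,Q) = −Σ p·ln q.
  −0.92·ln(0.93) = 0.06677
  −0.08·ln(0.07) = 0.21274
H(P,Q) = 0.2795 nats.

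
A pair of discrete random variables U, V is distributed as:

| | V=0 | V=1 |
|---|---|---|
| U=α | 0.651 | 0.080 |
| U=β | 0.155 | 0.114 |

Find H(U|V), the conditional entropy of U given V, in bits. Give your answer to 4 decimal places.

0.7589 bits

Chain rule: H(U|V) = H(U,V) − H(V).
Marginals: p(U) = (0.7310, 0.2690), p(V) = (0.8060, 0.1940).
H(U,V) = 1.4687 bits; H(V) = 0.7098 bits.
H(U|V) = 1.4687 − 0.7098 = 0.7589 bits.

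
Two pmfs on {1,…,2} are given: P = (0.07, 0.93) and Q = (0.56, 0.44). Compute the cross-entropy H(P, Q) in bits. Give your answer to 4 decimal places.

1.1601 bits

H(P,Q) = −Σ p·log₂ q.
  −0.07·log₂(0.56) = 0.05856
  −0.93·log₂(0.44) = 1.10151
H(P,Q) = 1.1601 bits.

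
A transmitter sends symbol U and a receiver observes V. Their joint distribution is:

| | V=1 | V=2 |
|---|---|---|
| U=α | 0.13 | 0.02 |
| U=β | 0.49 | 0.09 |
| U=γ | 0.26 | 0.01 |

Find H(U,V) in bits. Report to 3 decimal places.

H(U,V) = −Σ p(x,y)·log₂ p(x,y) over all 6 cells.
  cell (α,1): −0.13·log₂0.13 = 0.3826
  cell (α,2): −0.02·log₂0.02 = 0.1129
  cell (β,1): −0.49·log₂0.49 = 0.5043
  cell (β,2): −0.09·log₂0.09 = 0.3127
  cell (γ,1): −0.26·log₂0.26 = 0.5053
  cell (γ,2): −0.01·log₂0.01 = 0.0664
Sum = 1.884 bits.

1.884 bits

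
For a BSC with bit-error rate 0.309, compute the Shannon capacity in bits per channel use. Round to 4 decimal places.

Binary symmetric channel: C = 1 − h₂(ε) where h₂ is the binary entropy function.
h₂(0.309) = −0.309·log₂0.309 − 0.691·log₂0.691 = 0.8920.
C = 1 − 0.8920 = 0.1080 bits per channel use.

0.1080 bits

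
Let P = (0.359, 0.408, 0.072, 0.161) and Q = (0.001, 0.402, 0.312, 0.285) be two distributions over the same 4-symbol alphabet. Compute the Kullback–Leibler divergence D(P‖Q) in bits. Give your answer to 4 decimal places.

2.7709 bits

D(P‖Q) = Σ p·log₂(p/q).
  0.359·log₂(0.359/0.001) = 3.04713
  0.408·log₂(0.408/0.402) = 0.00872
  0.072·log₂(0.072/0.312) = -0.15231
  0.161·log₂(0.161/0.285) = -0.13265
D(P‖Q) = 2.7709 bits.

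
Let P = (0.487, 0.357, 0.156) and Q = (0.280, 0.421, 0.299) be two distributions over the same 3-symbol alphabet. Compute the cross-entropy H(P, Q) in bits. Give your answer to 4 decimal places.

H(P,Q) = −Σ p·log₂ q.
  −0.487·log₂(0.280) = 0.89438
  −0.357·log₂(0.421) = 0.44557
  −0.156·log₂(0.299) = 0.27172
H(P,Q) = 1.6117 bits.

1.6117 bits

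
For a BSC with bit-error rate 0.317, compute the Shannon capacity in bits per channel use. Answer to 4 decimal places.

Binary symmetric channel: C = 1 − h₂(ε) where h₂ is the binary entropy function.
h₂(0.317) = −0.317·log₂0.317 − 0.683·log₂0.683 = 0.9011.
C = 1 − 0.9011 = 0.0989 bits per channel use.

0.0989 bits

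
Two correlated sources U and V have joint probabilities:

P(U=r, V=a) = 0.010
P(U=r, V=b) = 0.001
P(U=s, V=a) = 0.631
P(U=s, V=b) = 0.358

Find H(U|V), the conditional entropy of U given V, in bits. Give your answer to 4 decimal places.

0.0843 bits

Marginals: p(U) = (0.0110, 0.9890), p(V) = (0.6410, 0.3590).
H(U|V) = Σ p(V) · H(U|V=·).
  V=a: p=0.6410, H(U|V=a) = 0.1160
  V=b: p=0.3590, H(U|V=b) = 0.0277
Weighted sum = 0.0843 bits.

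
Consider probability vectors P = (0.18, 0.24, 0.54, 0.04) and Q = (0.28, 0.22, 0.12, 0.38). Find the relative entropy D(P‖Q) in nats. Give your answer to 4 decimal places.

D(P‖Q) = Σ p·ln(p/q).
  0.18·ln(0.18/0.28) = -0.07953
  0.24·ln(0.24/0.22) = 0.02088
  0.54·ln(0.54/0.12) = 0.81220
  0.04·ln(0.04/0.38) = -0.09005
D(P‖Q) = 0.6635 nats.

0.6635 nats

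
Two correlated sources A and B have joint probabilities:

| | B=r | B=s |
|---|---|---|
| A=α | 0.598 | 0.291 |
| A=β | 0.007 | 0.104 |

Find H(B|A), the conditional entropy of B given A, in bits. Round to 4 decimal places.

0.8486 bits

Chain rule: H(B|A) = H(A,B) − H(A).
Marginals: p(A) = (0.8890, 0.1110), p(B) = (0.6050, 0.3950).
H(A,B) = 1.3515 bits; H(A) = 0.5029 bits.
H(B|A) = 1.3515 − 0.5029 = 0.8486 bits.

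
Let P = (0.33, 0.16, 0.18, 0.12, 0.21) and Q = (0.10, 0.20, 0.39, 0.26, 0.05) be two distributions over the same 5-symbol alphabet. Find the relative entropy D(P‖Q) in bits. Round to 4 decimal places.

D(P‖Q) = Σ p·log₂(p/q).
  0.33·log₂(0.33/0.10) = 0.56841
  0.16·log₂(0.16/0.20) = -0.05151
  0.18·log₂(0.18/0.39) = -0.20079
  0.12·log₂(0.12/0.26) = -0.13386
  0.21·log₂(0.21/0.05) = 0.43478
D(P‖Q) = 0.6170 bits.

0.6170 bits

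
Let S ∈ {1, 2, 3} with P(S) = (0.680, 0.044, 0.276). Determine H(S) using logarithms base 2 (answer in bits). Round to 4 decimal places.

H(S) = −Σ p·log₂ p.
  −(0.680)·log₂(0.680) = 0.37835
  −(0.044)·log₂(0.044) = 0.19828
  −(0.276)·log₂(0.276) = 0.51260
Sum: 0.37835 + 0.19828 + 0.51260 = 1.0892 bits.

1.0892 bits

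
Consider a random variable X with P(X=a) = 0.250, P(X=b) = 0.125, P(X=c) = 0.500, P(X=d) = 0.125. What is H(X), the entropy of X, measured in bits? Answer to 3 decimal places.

1.750 bits

H(X) = −Σ p·log₂ p.
  −(0.250)·log₂(0.250) = 0.5000
  −(0.125)·log₂(0.125) = 0.3750
  −(0.500)·log₂(0.500) = 0.5000
  −(0.125)·log₂(0.125) = 0.3750
Sum: 0.5000 + 0.3750 + 0.5000 + 0.3750 = 1.750 bits.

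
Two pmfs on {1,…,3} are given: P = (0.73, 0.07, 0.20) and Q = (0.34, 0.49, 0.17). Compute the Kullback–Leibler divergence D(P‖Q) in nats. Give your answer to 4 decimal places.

D(P‖Q) = Σ p·ln(p/q).
  0.73·ln(0.73/0.34) = 0.55779
  0.07·ln(0.07/0.49) = -0.13621
  0.20·ln(0.20/0.17) = 0.03250
D(P‖Q) = 0.4541 nats.

0.4541 nats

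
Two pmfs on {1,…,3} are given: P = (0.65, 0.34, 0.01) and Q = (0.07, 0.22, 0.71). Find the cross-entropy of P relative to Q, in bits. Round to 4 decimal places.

H(P,Q) = −Σ p·log₂ q.
  −0.65·log₂(0.07) = 2.49373
  −0.34·log₂(0.22) = 0.74270
  −0.01·log₂(0.71) = 0.00494
H(P,Q) = 3.2414 bits.

3.2414 bits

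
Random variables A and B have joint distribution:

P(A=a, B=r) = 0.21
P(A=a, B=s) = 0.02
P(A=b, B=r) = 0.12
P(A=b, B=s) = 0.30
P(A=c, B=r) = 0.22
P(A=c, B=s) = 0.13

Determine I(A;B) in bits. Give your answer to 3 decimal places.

0.199 bits

Marginals: p(A) = (0.2300, 0.4200, 0.3500), p(B) = (0.5500, 0.4500).
I(A;B) = Σ p(x,y)·log₂[p(x,y)/(p(x)p(y))].
  (a,r): 0.21·log₂(1.6601) = 0.1536
  (a,s): 0.02·log₂(0.1932) = -0.0474
  (b,r): 0.12·log₂(0.5195) = -0.1134
  (b,s): 0.30·log₂(1.5873) = 0.2000
  (c,r): 0.22·log₂(1.1429) = 0.0424
  (c,s): 0.13·log₂(0.8254) = -0.0360
Sum = 0.199 bits.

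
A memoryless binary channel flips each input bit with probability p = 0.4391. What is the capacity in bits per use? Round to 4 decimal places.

Binary symmetric channel: C = 1 − h₂(ε) where h₂ is the binary entropy function.
h₂(0.4391) = −0.4391·log₂0.4391 − 0.5609·log₂0.5609 = 0.9893.
C = 1 − 0.9893 = 0.0107 bits per channel use.

0.0107 bits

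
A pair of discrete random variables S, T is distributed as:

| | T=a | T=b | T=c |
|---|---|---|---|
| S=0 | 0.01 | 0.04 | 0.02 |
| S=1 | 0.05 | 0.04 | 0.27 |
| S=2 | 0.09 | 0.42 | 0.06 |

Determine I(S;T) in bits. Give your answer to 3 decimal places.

Marginals: p(S) = (0.0700, 0.3600, 0.5700), p(T) = (0.1500, 0.5000, 0.3500).
I(S;T) = Σ p(x,y)·log₂[p(x,y)/(p(x)p(y))].
  (0,a): 0.01·log₂(0.9524) = -0.0007
  (0,b): 0.04·log₂(1.1429) = 0.0077
  (0,c): 0.02·log₂(0.8163) = -0.0059
  (1,a): 0.05·log₂(0.9259) = -0.0056
  (1,b): 0.04·log₂(0.2222) = -0.0868
  (1,c): 0.27·log₂(2.1429) = 0.2969
  (2,a): 0.09·log₂(1.0526) = 0.0067
  (2,b): 0.42·log₂(1.4737) = 0.2350
  (2,c): 0.06·log₂(0.3008) = -0.1040
Sum = 0.343 bits.

0.343 bits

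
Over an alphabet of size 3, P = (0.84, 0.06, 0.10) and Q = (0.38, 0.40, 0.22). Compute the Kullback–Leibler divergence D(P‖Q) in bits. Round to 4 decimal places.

0.6833 bits

D(P‖Q) = Σ p·log₂(p/q).
  0.84·log₂(0.84/0.38) = 0.96129
  0.06·log₂(0.06/0.40) = -0.16422
  0.10·log₂(0.10/0.22) = -0.11375
D(P‖Q) = 0.6833 bits.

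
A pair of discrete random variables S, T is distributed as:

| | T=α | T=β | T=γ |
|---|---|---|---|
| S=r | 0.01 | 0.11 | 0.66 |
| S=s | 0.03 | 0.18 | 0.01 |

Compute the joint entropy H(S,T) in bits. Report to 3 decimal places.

H(S,T) = −Σ p(x,y)·log₂ p(x,y) over all 6 cells.
  cell (r,α): −0.01·log₂0.01 = 0.0664
  cell (r,β): −0.11·log₂0.11 = 0.3503
  cell (r,γ): −0.66·log₂0.66 = 0.3956
  cell (s,α): −0.03·log₂0.03 = 0.1518
  cell (s,β): −0.18·log₂0.18 = 0.4453
  cell (s,γ): −0.01·log₂0.01 = 0.0664
Sum = 1.476 bits.

1.476 bits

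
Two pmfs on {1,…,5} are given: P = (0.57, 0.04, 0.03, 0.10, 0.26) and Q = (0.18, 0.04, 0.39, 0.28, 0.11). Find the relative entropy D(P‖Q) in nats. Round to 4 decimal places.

0.7008 nats

D(P‖Q) = Σ p·ln(p/q).
  0.57·ln(0.57/0.18) = 0.65703
  0.04·ln(0.04/0.04) = 0.00000
  0.03·ln(0.03/0.39) = -0.07695
  0.10·ln(0.10/0.28) = -0.10296
  0.26·ln(0.26/0.11) = 0.22365
D(P‖Q) = 0.7008 nats.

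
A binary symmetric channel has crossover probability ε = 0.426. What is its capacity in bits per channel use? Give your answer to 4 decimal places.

0.0159 bits

Binary symmetric channel: C = 1 − h₂(ε) where h₂ is the binary entropy function.
h₂(0.426) = −0.426·log₂0.426 − 0.574·log₂0.574 = 0.9841.
C = 1 − 0.9841 = 0.0159 bits per channel use.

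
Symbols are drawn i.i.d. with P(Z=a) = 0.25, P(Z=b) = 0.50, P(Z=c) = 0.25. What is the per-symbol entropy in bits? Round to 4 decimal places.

H(Z) = −Σ p·log₂ p.
  −(0.25)·log₂(0.25) = 0.50000
  −(0.50)·log₂(0.50) = 0.50000
  −(0.25)·log₂(0.25) = 0.50000
Sum: 0.50000 + 0.50000 + 0.50000 = 1.5000 bits.

1.5000 bits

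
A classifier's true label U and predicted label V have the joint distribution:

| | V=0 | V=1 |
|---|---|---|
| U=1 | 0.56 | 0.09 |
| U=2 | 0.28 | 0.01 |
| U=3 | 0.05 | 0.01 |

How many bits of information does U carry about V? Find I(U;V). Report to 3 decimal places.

0.021 bits

Marginals: p(U) = (0.6500, 0.2900, 0.0600), p(V) = (0.8900, 0.1100).
I(U;V) = Σ p(x,y)·log₂[p(x,y)/(p(x)p(y))].
  (1,0): 0.56·log₂(0.9680) = -0.0263
  (1,1): 0.09·log₂(1.2587) = 0.0299
  (2,0): 0.28·log₂(1.0849) = 0.0329
  (2,1): 0.01·log₂(0.3135) = -0.0167
  (3,0): 0.05·log₂(0.9363) = -0.0047
  (3,1): 0.01·log₂(1.5152) = 0.0060
Sum = 0.021 bits.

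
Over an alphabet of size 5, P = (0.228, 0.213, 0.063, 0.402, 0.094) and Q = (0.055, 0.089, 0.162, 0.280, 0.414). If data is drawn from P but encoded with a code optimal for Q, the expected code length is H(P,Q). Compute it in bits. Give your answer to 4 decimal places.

H(P,Q) = −Σ p·log₂ q.
  −0.228·log₂(0.055) = 0.95405
  −0.213·log₂(0.089) = 0.74338
  −0.063·log₂(0.162) = 0.16543
  −0.402·log₂(0.280) = 0.73827
  −0.094·log₂(0.414) = 0.11960
H(P,Q) = 2.7207 bits.

2.7207 bits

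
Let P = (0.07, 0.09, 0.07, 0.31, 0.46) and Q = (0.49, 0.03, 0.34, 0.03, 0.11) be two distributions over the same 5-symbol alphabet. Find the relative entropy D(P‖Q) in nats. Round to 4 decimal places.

D(P‖Q) = Σ p·ln(p/q).
  0.07·ln(0.07/0.49) = -0.13621
  0.09·ln(0.09/0.03) = 0.09888
  0.07·ln(0.07/0.34) = -0.11063
  0.31·ln(0.31/0.03) = 0.72397
  0.46·ln(0.46/0.11) = 0.65814
D(P‖Q) = 1.2341 nats.

1.2341 nats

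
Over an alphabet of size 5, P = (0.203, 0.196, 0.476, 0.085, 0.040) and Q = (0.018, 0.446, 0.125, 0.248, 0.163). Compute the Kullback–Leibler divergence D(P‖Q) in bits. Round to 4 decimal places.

1.1829 bits

D(P‖Q) = Σ p·log₂(p/q).
  0.203·log₂(0.203/0.018) = 0.70957
  0.196·log₂(0.196/0.446) = -0.23249
  0.476·log₂(0.476/0.125) = 0.91822
  0.085·log₂(0.085/0.248) = -0.13131
  0.040·log₂(0.040/0.163) = -0.08107
D(P‖Q) = 1.1829 bits.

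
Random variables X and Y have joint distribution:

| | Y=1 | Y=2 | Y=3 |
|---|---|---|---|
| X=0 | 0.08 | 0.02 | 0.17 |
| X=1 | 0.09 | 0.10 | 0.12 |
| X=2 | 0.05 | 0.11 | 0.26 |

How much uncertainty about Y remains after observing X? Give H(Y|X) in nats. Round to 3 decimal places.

Marginals: p(X) = (0.2700, 0.3100, 0.4200), p(Y) = (0.2200, 0.2300, 0.5500).
H(Y|X) = Σ p(X) · H(Y|X=·).
  X=0: p=0.2700, H(Y|X=0) = 0.8445
  X=1: p=0.3100, H(Y|X=1) = 1.0914
  X=2: p=0.4200, H(Y|X=2) = 0.9011
Weighted sum = 0.945 nats.

0.945 nats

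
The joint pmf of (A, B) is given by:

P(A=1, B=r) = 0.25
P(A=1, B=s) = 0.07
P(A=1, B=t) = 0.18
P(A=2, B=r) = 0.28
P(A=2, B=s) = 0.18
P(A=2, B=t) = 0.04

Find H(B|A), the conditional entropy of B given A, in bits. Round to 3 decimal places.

1.359 bits

Chain rule: H(B|A) = H(A,B) − H(A).
Marginals: p(A) = (0.5000, 0.5000), p(B) = (0.5300, 0.2500, 0.2200).
H(A,B) = 2.3591 bits; H(A) = 1.0000 bits.
H(B|A) = 2.3591 − 1.0000 = 1.359 bits.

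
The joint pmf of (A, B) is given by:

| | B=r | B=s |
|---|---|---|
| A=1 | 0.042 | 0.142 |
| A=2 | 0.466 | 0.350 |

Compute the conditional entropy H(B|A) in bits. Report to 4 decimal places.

0.9467 bits

Chain rule: H(B|A) = H(A,B) − H(A).
Marginals: p(A) = (0.1840, 0.8160), p(B) = (0.5080, 0.4920).
H(A,B) = 1.6354 bits; H(A) = 0.6887 bits.
H(B|A) = 1.6354 − 0.6887 = 0.9467 bits.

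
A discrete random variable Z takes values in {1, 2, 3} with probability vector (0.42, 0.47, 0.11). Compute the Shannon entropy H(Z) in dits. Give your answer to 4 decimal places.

H(Z) = −Σ p·log₁₀ p.
  −(0.42)·log₁₀(0.42) = 0.15824
  −(0.47)·log₁₀(0.47) = 0.15411
  −(0.11)·log₁₀(0.11) = 0.10545
Sum: 0.15824 + 0.15411 + 0.10545 = 0.4178 dits.

0.4178 dits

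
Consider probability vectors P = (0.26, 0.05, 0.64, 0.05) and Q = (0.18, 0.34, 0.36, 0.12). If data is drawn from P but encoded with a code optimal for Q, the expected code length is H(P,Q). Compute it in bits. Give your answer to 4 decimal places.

1.8173 bits

H(P,Q) = −Σ p·log₂ q.
  −0.26·log₂(0.18) = 0.64322
  −0.05·log₂(0.34) = 0.07782
  −0.64·log₂(0.36) = 0.94332
  −0.05·log₂(0.12) = 0.15294
H(P,Q) = 1.8173 bits.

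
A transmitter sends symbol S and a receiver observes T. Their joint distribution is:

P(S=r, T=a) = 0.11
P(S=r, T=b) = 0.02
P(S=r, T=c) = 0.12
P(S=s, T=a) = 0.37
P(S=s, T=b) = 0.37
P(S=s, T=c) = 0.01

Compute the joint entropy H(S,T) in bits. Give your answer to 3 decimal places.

H(S,T) = −Σ p(x,y)·log₂ p(x,y) over all 6 cells.
  cell (r,a): −0.11·log₂0.11 = 0.3503
  cell (r,b): −0.02·log₂0.02 = 0.1129
  cell (r,c): −0.12·log₂0.12 = 0.3671
  cell (s,a): −0.37·log₂0.37 = 0.5307
  cell (s,b): −0.37·log₂0.37 = 0.5307
  cell (s,c): −0.01·log₂0.01 = 0.0664
Sum = 1.958 bits.

1.958 bits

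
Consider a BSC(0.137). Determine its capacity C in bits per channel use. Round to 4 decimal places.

0.4237 bits

Binary symmetric channel: C = 1 − h₂(ε) where h₂ is the binary entropy function.
h₂(0.137) = −0.137·log₂0.137 − 0.863·log₂0.863 = 0.5763.
C = 1 − 0.5763 = 0.4237 bits per channel use.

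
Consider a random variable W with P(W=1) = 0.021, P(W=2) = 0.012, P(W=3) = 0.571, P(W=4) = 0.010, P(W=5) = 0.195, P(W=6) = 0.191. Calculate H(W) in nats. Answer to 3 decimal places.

1.135 nats

H(W) = −Σ p·ln p.
  −(0.021)·ln(0.021) = 0.0811
  −(0.012)·ln(0.012) = 0.0531
  −(0.571)·ln(0.571) = 0.3200
  −(0.010)·ln(0.010) = 0.0461
  −(0.195)·ln(0.195) = 0.3188
  −(0.191)·ln(0.191) = 0.3162
Sum: 0.0811 + 0.0531 + 0.3200 + 0.0461 + 0.3188 + 0.3162 = 1.135 nats.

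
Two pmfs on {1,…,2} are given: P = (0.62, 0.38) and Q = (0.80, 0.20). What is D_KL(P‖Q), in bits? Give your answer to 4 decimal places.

0.1239 bits

D(P‖Q) = Σ p·log₂(p/q).
  0.62·log₂(0.62/0.80) = -0.22799
  0.38·log₂(0.38/0.20) = 0.35188
D(P‖Q) = 0.1239 bits.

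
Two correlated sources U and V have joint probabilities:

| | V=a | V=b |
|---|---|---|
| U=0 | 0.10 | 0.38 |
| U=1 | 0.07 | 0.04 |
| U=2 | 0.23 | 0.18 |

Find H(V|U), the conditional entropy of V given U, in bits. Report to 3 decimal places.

0.864 bits

Marginals: p(U) = (0.4800, 0.1100, 0.4100), p(V) = (0.4000, 0.6000).
H(V|U) = Σ p(U) · H(V|U=·).
  U=0: p=0.4800, H(V|U=0) = 0.7383
  U=1: p=0.1100, H(V|U=1) = 0.9457
  U=2: p=0.4100, H(V|U=2) = 0.9892
Weighted sum = 0.864 bits.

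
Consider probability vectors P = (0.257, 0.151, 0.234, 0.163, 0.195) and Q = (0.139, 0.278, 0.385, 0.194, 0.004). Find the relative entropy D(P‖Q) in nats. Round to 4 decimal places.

0.6788 nats

D(P‖Q) = Σ p·ln(p/q).
  0.257·ln(0.257/0.139) = 0.15795
  0.151·ln(0.151/0.278) = -0.09216
  0.234·ln(0.234/0.385) = -0.11651
  0.163·ln(0.163/0.194) = -0.02838
  0.195·ln(0.195/0.004) = 0.75791
D(P‖Q) = 0.6788 nats.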